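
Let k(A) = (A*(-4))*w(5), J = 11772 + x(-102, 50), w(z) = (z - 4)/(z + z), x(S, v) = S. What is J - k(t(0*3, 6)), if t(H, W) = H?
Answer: 11670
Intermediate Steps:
w(z) = (-4 + z)/(2*z) (w(z) = (-4 + z)/((2*z)) = (-4 + z)*(1/(2*z)) = (-4 + z)/(2*z))
J = 11670 (J = 11772 - 102 = 11670)
k(A) = -2*A/5 (k(A) = (A*(-4))*((½)*(-4 + 5)/5) = (-4*A)*((½)*(⅕)*1) = -4*A*(⅒) = -2*A/5)
J - k(t(0*3, 6)) = 11670 - (-2)*0*3/5 = 11670 - (-2)*0/5 = 11670 - 1*0 = 11670 + 0 = 11670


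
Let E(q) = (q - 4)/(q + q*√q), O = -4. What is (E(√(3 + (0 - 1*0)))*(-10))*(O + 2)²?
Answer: 40*(4 - √3)/(√3 + 3^(¾)) ≈ 22.614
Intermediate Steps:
E(q) = (-4 + q)/(q + q^(3/2))
(E(√(3 + (0 - 1*0)))*(-10))*(O + 2)² = (((-4 + √(3 + (0 - 1*0)))/(√(3 + (0 - 1*0)) + (√(3 + (0 - 1*0)))^(3/2)))*(-10))*(-4 + 2)² = (((-4 + √(3 + (0 + 0)))/(√(3 + (0 + 0)) + (√(3 + (0 + 0)))^(3/2)))*(-10))*(-2)² = (((-4 + √(3 + 0))/(√(3 + 0) + (√(3 + 0))^(3/2)))*(-10))*4 = (((-4 + √3)/(√3 + (√3)^(3/2)))*(-10))*4 = (((-4 + √3)/(√3 + 3^(¾)))*(-10))*4 = -10*(-4 + √3)/(√3 + 3^(¾))*4 = -40*(-4 + √3)/(√3 + 3^(¾))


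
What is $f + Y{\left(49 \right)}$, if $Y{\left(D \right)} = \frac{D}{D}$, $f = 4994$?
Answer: $4995$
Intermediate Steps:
$Y{\left(D \right)} = 1$
$f + Y{\left(49 \right)} = 4994 + 1 = 4995$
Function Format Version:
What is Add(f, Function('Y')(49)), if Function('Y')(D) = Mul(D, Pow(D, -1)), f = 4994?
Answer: 4995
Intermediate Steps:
Function('Y')(D) = 1
Add(f, Function('Y')(49)) = Add(4994, 1) = 4995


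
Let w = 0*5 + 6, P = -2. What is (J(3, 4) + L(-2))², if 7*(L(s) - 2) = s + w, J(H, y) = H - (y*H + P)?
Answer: 961/49 ≈ 19.612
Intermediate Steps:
J(H, y) = 2 + H - H*y (J(H, y) = H - (y*H - 2) = H - (H*y - 2) = H - (-2 + H*y) = H + (2 - H*y) = 2 + H - H*y)
w = 6 (w = 0 + 6 = 6)
L(s) = 20/7 + s/7 (L(s) = 2 + (s + 6)/7 = 2 + (6 + s)/7 = 2 + (6/7 + s/7) = 20/7 + s/7)
(J(3, 4) + L(-2))² = ((2 + 3 - 1*3*4) + (20/7 + (⅐)*(-2)))² = ((2 + 3 - 12) + (20/7 - 2/7))² = (-7 + 18/7)² = (-31/7)² = 961/49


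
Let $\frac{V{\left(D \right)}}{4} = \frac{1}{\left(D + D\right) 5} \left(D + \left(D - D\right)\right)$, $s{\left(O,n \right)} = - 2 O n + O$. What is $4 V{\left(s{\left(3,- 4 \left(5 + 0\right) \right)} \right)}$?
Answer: $\frac{8}{5} \approx 1.6$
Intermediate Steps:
$s{\left(O,n \right)} = O - 2 O n$ ($s{\left(O,n \right)} = - 2 O n + O = O - 2 O n$)
$V{\left(D \right)} = \frac{2}{5}$ ($V{\left(D \right)} = 4 \frac{1}{\left(D + D\right) 5} \left(D + \left(D - D\right)\right) = 4 \frac{1}{2 D} \frac{1}{5} \left(D + 0\right) = 4 \frac{1}{2 D} \frac{1}{5} D = 4 \frac{1}{10 D} D = 4 \cdot \frac{1}{10} = \frac{2}{5}$)
$4 V{\left(s{\left(3,- 4 \left(5 + 0\right) \right)} \right)} = 4 \cdot \frac{2}{5} = \frac{8}{5}$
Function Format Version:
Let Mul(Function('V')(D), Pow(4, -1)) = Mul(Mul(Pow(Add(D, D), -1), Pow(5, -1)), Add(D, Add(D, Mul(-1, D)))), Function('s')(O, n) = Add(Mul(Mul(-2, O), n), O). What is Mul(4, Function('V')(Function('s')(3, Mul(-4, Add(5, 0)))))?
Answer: Rational(8, 5) ≈ 1.6000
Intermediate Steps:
Function('s')(O, n) = Add(O, Mul(-2, O, n)) (Function('s')(O, n) = Add(Mul(-2, O, n), O) = Add(O, Mul(-2, O, n)))
Function('V')(D) = Rational(2, 5) (Function('V')(D) = Mul(4, Mul(Mul(Pow(Add(D, D), -1), Pow(5, -1)), Add(D, Add(D, Mul(-1, D))))) = Mul(4, Mul(Mul(Pow(Mul(2, D), -1), Rational(1, 5)), Add(D, 0))) = Mul(4, Mul(Mul(Mul(Rational(1, 2), Pow(D, -1)), Rational(1, 5)), D)) = Mul(4, Mul(Mul(Rational(1, 10), Pow(D, -1)), D)) = Mul(4, Rational(1, 10)) = Rational(2, 5))
Mul(4, Function('V')(Function('s')(3, Mul(-4, Add(5, 0))))) = Mul(4, Rational(2, 5)) = Rational(8, 5)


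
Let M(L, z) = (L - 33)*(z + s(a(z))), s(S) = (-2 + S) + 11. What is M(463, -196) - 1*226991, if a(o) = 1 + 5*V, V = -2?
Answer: -311271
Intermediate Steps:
a(o) = -9 (a(o) = 1 + 5*(-2) = 1 - 10 = -9)
s(S) = 9 + S
M(L, z) = z*(-33 + L) (M(L, z) = (L - 33)*(z + (9 - 9)) = (-33 + L)*(z + 0) = (-33 + L)*z = z*(-33 + L))
M(463, -196) - 1*226991 = -196*(-33 + 463) - 1*226991 = -196*430 - 226991 = -84280 - 226991 = -311271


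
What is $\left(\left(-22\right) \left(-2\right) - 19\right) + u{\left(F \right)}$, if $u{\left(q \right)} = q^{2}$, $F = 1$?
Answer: $26$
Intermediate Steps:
$\left(\left(-22\right) \left(-2\right) - 19\right) + u{\left(F \right)} = \left(\left(-22\right) \left(-2\right) - 19\right) + 1^{2} = \left(44 - 19\right) + 1 = 25 + 1 = 26$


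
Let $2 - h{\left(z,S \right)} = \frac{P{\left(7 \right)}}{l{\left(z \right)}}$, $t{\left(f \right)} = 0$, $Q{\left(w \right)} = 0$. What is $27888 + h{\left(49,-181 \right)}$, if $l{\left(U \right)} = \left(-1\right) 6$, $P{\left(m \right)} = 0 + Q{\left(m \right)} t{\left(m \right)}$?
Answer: $27890$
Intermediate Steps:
$P{\left(m \right)} = 0$ ($P{\left(m \right)} = 0 + 0 \cdot 0 = 0 + 0 = 0$)
$l{\left(U \right)} = -6$
$h{\left(z,S \right)} = 2$ ($h{\left(z,S \right)} = 2 - \frac{0}{-6} = 2 - 0 \left(- \frac{1}{6}\right) = 2 - 0 = 2 + 0 = 2$)
$27888 + h{\left(49,-181 \right)} = 27888 + 2 = 27890$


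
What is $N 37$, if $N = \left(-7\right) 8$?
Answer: $-2072$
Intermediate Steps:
$N = -56$
$N 37 = \left(-56\right) 37 = -2072$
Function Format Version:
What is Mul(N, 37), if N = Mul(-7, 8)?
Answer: -2072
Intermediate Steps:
N = -56
Mul(N, 37) = Mul(-56, 37) = -2072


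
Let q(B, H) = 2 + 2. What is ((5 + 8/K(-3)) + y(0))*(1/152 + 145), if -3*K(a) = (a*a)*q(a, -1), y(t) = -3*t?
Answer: 95511/152 ≈ 628.36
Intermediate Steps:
q(B, H) = 4
K(a) = -4*a²/3 (K(a) = -a*a*4/3 = -a²*4/3 = -4*a²/3)
((5 + 8/K(-3)) + y(0))*(1/152 + 145) = ((5 + 8/((-4/3*(-3)²))) - 3*0)*(1/152 + 145) = ((5 + 8/((-4/3*9))) + 0)*(1/152 + 145) = ((5 + 8/(-12)) + 0)*(22041/152) = ((5 + 8*(-1/12)) + 0)*(22041/152) = ((5 - ⅔) + 0)*(22041/152) = (13/3 + 0)*(22041/152) = (13/3)*(22041/152) = 95511/152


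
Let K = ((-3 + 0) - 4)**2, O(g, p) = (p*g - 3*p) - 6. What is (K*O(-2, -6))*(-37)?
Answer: -43512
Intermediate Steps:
O(g, p) = -6 - 3*p + g*p (O(g, p) = (g*p - 3*p) - 6 = (-3*p + g*p) - 6 = -6 - 3*p + g*p)
K = 49 (K = (-3 - 4)**2 = (-7)**2 = 49)
(K*O(-2, -6))*(-37) = (49*(-6 - 3*(-6) - 2*(-6)))*(-37) = (49*(-6 + 18 + 12))*(-37) = (49*24)*(-37) = 1176*(-37) = -43512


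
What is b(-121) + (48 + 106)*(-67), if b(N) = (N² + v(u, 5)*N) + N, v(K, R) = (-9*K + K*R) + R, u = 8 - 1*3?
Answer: 6017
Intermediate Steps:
u = 5 (u = 8 - 3 = 5)
v(K, R) = R - 9*K + K*R
b(N) = N² - 14*N (b(N) = (N² + (5 - 9*5 + 5*5)*N) + N = (N² + (5 - 45 + 25)*N) + N = (N² - 15*N) + N = N² - 14*N)
b(-121) + (48 + 106)*(-67) = -121*(-14 - 121) + (48 + 106)*(-67) = -121*(-135) + 154*(-67) = 16335 - 10318 = 6017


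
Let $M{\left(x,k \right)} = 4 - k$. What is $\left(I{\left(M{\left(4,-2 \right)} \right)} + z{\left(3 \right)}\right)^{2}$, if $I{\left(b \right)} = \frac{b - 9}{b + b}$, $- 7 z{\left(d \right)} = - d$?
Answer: $\frac{25}{784} \approx 0.031888$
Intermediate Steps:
$z{\left(d \right)} = \frac{d}{7}$ ($z{\left(d \right)} = - \frac{\left(-1\right) d}{7} = \frac{d}{7}$)
$I{\left(b \right)} = \frac{-9 + b}{2 b}$
$\left(I{\left(M{\left(4,-2 \right)} \right)} + z{\left(3 \right)}\right)^{2} = \left(\frac{-9 + \left(4 - -2\right)}{2 \left(4 - -2\right)} + \frac{1}{7} \cdot 3\right)^{2} = \left(\frac{-9 + \left(4 + 2\right)}{2 \left(4 + 2\right)} + \frac{3}{7}\right)^{2} = \left(\frac{-9 + 6}{2 \cdot 6} + \frac{3}{7}\right)^{2} = \left(\frac{1}{2} \cdot \frac{1}{6} \left(-3\right) + \frac{3}{7}\right)^{2} = \left(- \frac{1}{4} + \frac{3}{7}\right)^{2} = \left(\frac{5}{28}\right)^{2} = \frac{25}{784}$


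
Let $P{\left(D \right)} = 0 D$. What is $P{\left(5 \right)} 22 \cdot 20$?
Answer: $0$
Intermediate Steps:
$P{\left(D \right)} = 0$
$P{\left(5 \right)} 22 \cdot 20 = 0 \cdot 22 \cdot 20 = 0 \cdot 20 = 0$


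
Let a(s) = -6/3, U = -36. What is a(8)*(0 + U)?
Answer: 72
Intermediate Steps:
a(s) = -2 (a(s) = -6*⅓ = -2)
a(8)*(0 + U) = -2*(0 - 36) = -2*(-36) = 72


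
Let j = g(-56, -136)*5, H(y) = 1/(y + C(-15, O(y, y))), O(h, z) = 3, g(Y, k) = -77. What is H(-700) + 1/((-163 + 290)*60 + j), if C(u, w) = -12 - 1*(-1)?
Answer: -6524/5144085 ≈ -0.0012683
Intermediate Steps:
C(u, w) = -11 (C(u, w) = -12 + 1 = -11)
H(y) = 1/(-11 + y) (H(y) = 1/(y - 11) = 1/(-11 + y))
j = -385 (j = -77*5 = -385)
H(-700) + 1/((-163 + 290)*60 + j) = 1/(-11 - 700) + 1/((-163 + 290)*60 - 385) = 1/(-711) + 1/(127*60 - 385) = -1/711 + 1/(7620 - 385) = -1/711 + 1/7235 = -6524/5144085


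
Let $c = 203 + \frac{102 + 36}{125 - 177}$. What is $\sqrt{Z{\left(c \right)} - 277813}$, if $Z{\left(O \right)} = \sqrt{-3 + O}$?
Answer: $\frac{\sqrt{-187801588 + 26 \sqrt{133406}}}{26} \approx 527.07 i$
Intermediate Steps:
$c = \frac{5209}{26}$ ($c = 203 + \frac{138}{-52} = 203 + 138 \left(- \frac{1}{52}\right) = 203 - \frac{69}{26} = \frac{5209}{26} \approx 200.35$)
$\sqrt{Z{\left(c \right)} - 277813} = \sqrt{\sqrt{-3 + \frac{5209}{26}} - 277813} = \sqrt{\sqrt{\frac{5131}{26}} - 277813} = \sqrt{\frac{\sqrt{133406}}{26} - 277813} = \sqrt{-277813 + \frac{\sqrt{133406}}{26}}$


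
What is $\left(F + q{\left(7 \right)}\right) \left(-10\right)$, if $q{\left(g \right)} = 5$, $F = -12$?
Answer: $70$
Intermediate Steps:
$\left(F + q{\left(7 \right)}\right) \left(-10\right) = \left(-12 + 5\right) \left(-10\right) = \left(-7\right) \left(-10\right) = 70$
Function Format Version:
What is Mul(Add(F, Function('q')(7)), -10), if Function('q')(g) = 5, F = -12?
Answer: 70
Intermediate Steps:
Mul(Add(F, Function('q')(7)), -10) = Mul(Add(-12, 5), -10) = Mul(-7, -10) = 70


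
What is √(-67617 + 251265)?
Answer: 4*√11478 ≈ 428.54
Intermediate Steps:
√(-67617 + 251265) = √183648 = 4*√11478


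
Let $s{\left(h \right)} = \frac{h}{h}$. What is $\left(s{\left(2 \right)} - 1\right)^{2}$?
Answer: $0$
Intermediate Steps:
$s{\left(h \right)} = 1$
$\left(s{\left(2 \right)} - 1\right)^{2} = \left(1 - 1\right)^{2} = 0^{2} = 0$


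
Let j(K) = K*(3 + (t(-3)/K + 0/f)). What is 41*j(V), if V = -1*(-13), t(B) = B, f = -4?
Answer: 1476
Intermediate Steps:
V = 13
j(K) = K*(3 - 3/K) (j(K) = K*(3 + (-3/K + 0/(-4))) = K*(3 + (-3/K + 0*(-¼))) = K*(3 + (-3/K + 0)) = K*(3 - 3/K))
41*j(V) = 41*(-3 + 3*13) = 41*(-3 + 39) = 41*36 = 1476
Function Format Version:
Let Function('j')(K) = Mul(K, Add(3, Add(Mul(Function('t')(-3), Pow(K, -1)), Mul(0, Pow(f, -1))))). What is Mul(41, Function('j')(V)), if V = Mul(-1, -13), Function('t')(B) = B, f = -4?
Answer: 1476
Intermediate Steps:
V = 13
Function('j')(K) = Mul(K, Add(3, Mul(-3, Pow(K, -1)))) (Function('j')(K) = Mul(K, Add(3, Add(Mul(-3, Pow(K, -1)), Mul(0, Pow(-4, -1))))) = Mul(K, Add(3, Add(Mul(-3, Pow(K, -1)), Mul(0, Rational(-1, 4))))) = Mul(K, Add(3, Add(Mul(-3, Pow(K, -1)), 0))) = Mul(K, Add(3, Mul(-3, Pow(K, -1)))))
Mul(41, Function('j')(V)) = Mul(41, Add(-3, Mul(3, 13))) = Mul(41, Add(-3, 39)) = Mul(41, 36) = 1476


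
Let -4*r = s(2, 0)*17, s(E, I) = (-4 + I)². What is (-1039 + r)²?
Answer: 1225449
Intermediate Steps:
r = -68 (r = -(-4 + 0)²*17/4 = -(-4)²*17/4 = -4*17 = -¼*272 = -68)
(-1039 + r)² = (-1039 - 68)² = (-1107)² = 1225449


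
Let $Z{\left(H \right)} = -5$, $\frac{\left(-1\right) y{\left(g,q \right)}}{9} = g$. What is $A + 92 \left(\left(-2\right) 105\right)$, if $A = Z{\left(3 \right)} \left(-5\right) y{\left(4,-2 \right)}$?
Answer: $-20220$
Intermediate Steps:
$y{\left(g,q \right)} = - 9 g$
$A = -900$ ($A = \left(-5\right) \left(-5\right) \left(\left(-9\right) 4\right) = 25 \left(-36\right) = -900$)
$A + 92 \left(\left(-2\right) 105\right) = -900 + 92 \left(\left(-2\right) 105\right) = -900 + 92 \left(-210\right) = -900 - 19320 = -20220$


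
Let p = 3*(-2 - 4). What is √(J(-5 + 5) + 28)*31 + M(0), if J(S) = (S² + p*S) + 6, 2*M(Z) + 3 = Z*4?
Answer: -3/2 + 31*√34 ≈ 179.26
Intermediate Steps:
M(Z) = -3/2 + 2*Z (M(Z) = -3/2 + (Z*4)/2 = -3/2 + (4*Z)/2 = -3/2 + 2*Z)
p = -18 (p = 3*(-6) = -18)
J(S) = 6 + S² - 18*S (J(S) = (S² - 18*S) + 6 = 6 + S² - 18*S)
√(J(-5 + 5) + 28)*31 + M(0) = √((6 + (-5 + 5)² - 18*(-5 + 5)) + 28)*31 + (-3/2 + 2*0) = √((6 + 0² - 18*0) + 28)*31 + (-3/2 + 0) = √((6 + 0 + 0) + 28)*31 - 3/2 = √(6 + 28)*31 - 3/2 = √34*31 - 3/2 = 31*√34 - 3/2 = -3/2 + 31*√34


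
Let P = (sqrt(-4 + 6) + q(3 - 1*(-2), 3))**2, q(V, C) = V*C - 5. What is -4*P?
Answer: -408 - 80*sqrt(2) ≈ -521.14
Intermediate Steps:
q(V, C) = -5 + C*V (q(V, C) = C*V - 5 = -5 + C*V)
P = (10 + sqrt(2))**2 (P = (sqrt(-4 + 6) + (-5 + 3*(3 - 1*(-2))))**2 = (sqrt(2) + (-5 + 3*(3 + 2)))**2 = (sqrt(2) + (-5 + 3*5))**2 = (sqrt(2) + (-5 + 15))**2 = (sqrt(2) + 10)**2 = (10 + sqrt(2))**2 ≈ 130.28)
-4*P = -4*(10 + sqrt(2))**2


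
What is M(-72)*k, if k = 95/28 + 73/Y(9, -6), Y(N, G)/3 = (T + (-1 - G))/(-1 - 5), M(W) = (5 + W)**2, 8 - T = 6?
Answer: -2195121/28 ≈ -78397.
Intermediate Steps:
T = 2 (T = 8 - 1*6 = 8 - 6 = 2)
Y(N, G) = -1/2 + G/2 (Y(N, G) = 3*((2 + (-1 - G))/(-1 - 5)) = 3*((1 - G)/(-6)) = 3*((1 - G)*(-1/6)) = 3*(-1/6 + G/6) = -1/2 + G/2)
k = -489/28 (k = 95/28 + 73/(-1/2 + (1/2)*(-6)) = 95*(1/28) + 73/(-1/2 - 3) = 95/28 + 73/(-7/2) = 95/28 + 73*(-2/7) = 95/28 - 146/7 = -489/28 ≈ -17.464)
M(-72)*k = (5 - 72)**2*(-489/28) = (-67)**2*(-489/28) = 4489*(-489/28) = -2195121/28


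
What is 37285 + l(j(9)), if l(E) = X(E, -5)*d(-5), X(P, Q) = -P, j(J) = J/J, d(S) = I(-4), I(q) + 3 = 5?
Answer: 37283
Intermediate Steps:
I(q) = 2 (I(q) = -3 + 5 = 2)
d(S) = 2
j(J) = 1
l(E) = -2*E (l(E) = -E*2 = -2*E)
37285 + l(j(9)) = 37285 - 2*1 = 37285 - 2 = 37283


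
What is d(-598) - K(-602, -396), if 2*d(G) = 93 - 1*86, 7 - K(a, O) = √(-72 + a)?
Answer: -7/2 + I*√674 ≈ -3.5 + 25.962*I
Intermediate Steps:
K(a, O) = 7 - √(-72 + a)
d(G) = 7/2 (d(G) = (93 - 1*86)/2 = (93 - 86)/2 = (½)*7 = 7/2)
d(-598) - K(-602, -396) = 7/2 - (7 - √(-72 - 602)) = 7/2 - (7 - √(-674)) = 7/2 - (7 - I*√674) = 7/2 + (-7 + I*√674) = -7/2 + I*√674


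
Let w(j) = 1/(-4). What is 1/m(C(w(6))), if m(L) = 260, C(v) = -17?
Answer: 1/260 ≈ 0.0038462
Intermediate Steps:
w(j) = -¼
1/m(C(w(6))) = 1/260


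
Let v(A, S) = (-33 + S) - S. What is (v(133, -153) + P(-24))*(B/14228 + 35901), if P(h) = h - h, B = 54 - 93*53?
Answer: -16856220249/14228 ≈ -1.1847e+6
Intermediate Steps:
v(A, S) = -33
B = -4875 (B = 54 - 4929 = -4875)
P(h) = 0
(v(133, -153) + P(-24))*(B/14228 + 35901) = (-33 + 0)*(-4875/14228 + 35901) = -33*(-4875*1/14228 + 35901) = -33*(-4875/14228 + 35901) = -33*510794553/14228 = -16856220249/14228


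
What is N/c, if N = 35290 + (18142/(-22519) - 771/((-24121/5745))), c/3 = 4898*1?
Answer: 6422719446511/2660499553502 ≈ 2.4141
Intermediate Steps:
c = 14694 (c = 3*(4898*1) = 3*4898 = 14694)
N = 19268158339533/543180799 (N = 35290 + (18142*(-1/22519) - 771/((-24121*1/5745))) = 35290 + (-18142/22519 - 771/(-24121/5745)) = 35290 + (-18142/22519 - 771*(-5745/24121)) = 35290 + (-18142/22519 + 4429395/24121) = 35290 + 99307942823/543180799 = 19268158339533/543180799 ≈ 35473.)
N/c = (19268158339533/543180799)/14694 = (19268158339533/543180799)*(1/14694) = 6422719446511/2660499553502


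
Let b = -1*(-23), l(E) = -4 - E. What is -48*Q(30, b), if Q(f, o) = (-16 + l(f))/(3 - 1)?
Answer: 1200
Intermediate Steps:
b = 23
Q(f, o) = -10 - f/2 (Q(f, o) = (-16 + (-4 - f))/(3 - 1) = (-20 - f)/2 = (-20 - f)*(½) = -10 - f/2)
-48*Q(30, b) = -48*(-10 - ½*30) = -48*(-10 - 15) = -48*(-25) = 1200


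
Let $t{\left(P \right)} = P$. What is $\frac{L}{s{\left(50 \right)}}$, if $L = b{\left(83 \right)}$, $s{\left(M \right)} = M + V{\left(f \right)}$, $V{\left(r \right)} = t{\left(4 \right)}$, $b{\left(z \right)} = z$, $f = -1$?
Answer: $\frac{83}{54} \approx 1.537$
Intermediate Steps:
$V{\left(r \right)} = 4$
$s{\left(M \right)} = 4 + M$ ($s{\left(M \right)} = M + 4 = 4 + M$)
$L = 83$
$\frac{L}{s{\left(50 \right)}} = \frac{83}{4 + 50} = \frac{83}{54}$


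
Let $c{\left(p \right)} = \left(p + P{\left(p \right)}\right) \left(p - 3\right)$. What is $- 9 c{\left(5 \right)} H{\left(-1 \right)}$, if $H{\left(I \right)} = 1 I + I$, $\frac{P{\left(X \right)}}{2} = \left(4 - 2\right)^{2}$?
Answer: $468$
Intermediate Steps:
$P{\left(X \right)} = 8$ ($P{\left(X \right)} = 2 \left(4 - 2\right)^{2} = 2 \cdot 2^{2} = 2 \cdot 4 = 8$)
$c{\left(p \right)} = \left(-3 + p\right) \left(8 + p\right)$ ($c{\left(p \right)} = \left(p + 8\right) \left(p - 3\right) = \left(8 + p\right) \left(-3 + p\right) = \left(-3 + p\right) \left(8 + p\right)$)
$H{\left(I \right)} = 2 I$ ($H{\left(I \right)} = I + I = 2 I$)
$- 9 c{\left(5 \right)} H{\left(-1 \right)} = - 9 \left(-24 + 5^{2} + 5 \cdot 5\right) 2 \left(-1\right) = - 9 \left(-24 + 25 + 25\right) \left(-2\right) = \left(-9\right) 26 \left(-2\right) = \left(-234\right) \left(-2\right) = 468$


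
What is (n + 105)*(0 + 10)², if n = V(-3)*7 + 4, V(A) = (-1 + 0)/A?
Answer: 33400/3 ≈ 11133.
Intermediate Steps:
V(A) = -1/A
n = 19/3 (n = -1/(-3)*7 + 4 = -1*(-⅓)*7 + 4 = (⅓)*7 + 4 = 7/3 + 4 = 19/3 ≈ 6.3333)
(n + 105)*(0 + 10)² = (19/3 + 105)*(0 + 10)² = (334/3)*10² = (334/3)*100 = 33400/3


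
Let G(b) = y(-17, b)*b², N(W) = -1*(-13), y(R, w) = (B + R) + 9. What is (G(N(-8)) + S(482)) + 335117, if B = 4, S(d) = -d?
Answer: 333959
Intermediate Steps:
y(R, w) = 13 + R (y(R, w) = (4 + R) + 9 = 13 + R)
N(W) = 13
G(b) = -4*b² (G(b) = (13 - 17)*b² = -4*b²)
(G(N(-8)) + S(482)) + 335117 = (-4*13² - 1*482) + 335117 = (-4*169 - 482) + 335117 = (-676 - 482) + 335117 = -1158 + 335117 = 333959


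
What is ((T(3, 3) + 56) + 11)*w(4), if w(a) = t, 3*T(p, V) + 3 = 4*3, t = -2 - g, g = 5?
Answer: -490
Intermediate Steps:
t = -7 (t = -2 - 1*5 = -2 - 5 = -7)
T(p, V) = 3 (T(p, V) = -1 + (4*3)/3 = -1 + (1/3)*12 = -1 + 4 = 3)
w(a) = -7
((T(3, 3) + 56) + 11)*w(4) = ((3 + 56) + 11)*(-7) = (59 + 11)*(-7) = 70*(-7) = -490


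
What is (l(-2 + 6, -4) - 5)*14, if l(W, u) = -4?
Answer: -126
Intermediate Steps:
(l(-2 + 6, -4) - 5)*14 = (-4 - 5)*14 = -9*14 = -126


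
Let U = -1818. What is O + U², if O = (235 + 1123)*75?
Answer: 3406974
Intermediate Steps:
O = 101850 (O = 1358*75 = 101850)
O + U² = 101850 + (-1818)² = 101850 + 3305124 = 3406974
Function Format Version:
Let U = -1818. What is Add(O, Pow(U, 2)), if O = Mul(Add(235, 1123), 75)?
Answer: 3406974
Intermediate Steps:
O = 101850 (O = Mul(1358, 75) = 101850)
Add(O, Pow(U, 2)) = Add(101850, Pow(-1818, 2)) = Add(101850, 3305124) = 3406974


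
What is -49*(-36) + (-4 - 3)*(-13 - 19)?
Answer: 1988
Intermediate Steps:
-49*(-36) + (-4 - 3)*(-13 - 19) = 1764 - 7*(-32) = 1764 + 224 = 1988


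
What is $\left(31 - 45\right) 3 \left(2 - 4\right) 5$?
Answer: $420$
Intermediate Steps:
$\left(31 - 45\right) 3 \left(2 - 4\right) 5 = - 14 \cdot 3 \left(2 - 4\right) 5 = - 14 \cdot 3 \left(-2\right) 5 = - 14 \left(\left(-6\right) 5\right) = \left(-14\right) \left(-30\right) = 420$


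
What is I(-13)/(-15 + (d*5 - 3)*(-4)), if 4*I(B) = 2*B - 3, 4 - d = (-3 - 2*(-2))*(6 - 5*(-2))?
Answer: -29/948 ≈ -0.030591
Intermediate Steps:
d = -12 (d = 4 - (-3 - 2*(-2))*(6 - 5*(-2)) = 4 - (-3 + 4)*(6 + 10) = 4 - 16 = -12)
I(B) = -¾ + B/2 (I(B) = (2*B - 3)/4 = (-3 + 2*B)/4 = -¾ + B/2)
I(-13)/(-15 + (d*5 - 3)*(-4)) = (-¾ + (½)*(-13))/(-15 + (-12*5 - 3)*(-4)) = (-¾ - 13/2)/(-15 + (-60 - 3)*(-4)) = -29/(4*(-15 - 63*(-4))) = -29/(4*(-15 + 252)) = -29/4/237 = -29/4*1/237 = -29/948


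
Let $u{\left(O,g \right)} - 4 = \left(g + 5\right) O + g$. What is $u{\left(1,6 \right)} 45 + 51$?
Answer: $996$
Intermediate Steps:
$u{\left(O,g \right)} = 4 + g + O \left(5 + g\right)$ ($u{\left(O,g \right)} = 4 + \left(\left(g + 5\right) O + g\right) = 4 + \left(\left(5 + g\right) O + g\right) = 4 + \left(O \left(5 + g\right) + g\right) = 4 + \left(g + O \left(5 + g\right)\right) = 4 + g + O \left(5 + g\right)$)
$u{\left(1,6 \right)} 45 + 51 = \left(4 + 6 + 5 \cdot 1 + 1 \cdot 6\right) 45 + 51 = \left(4 + 6 + 5 + 6\right) 45 + 51 = 21 \cdot 45 + 51 = 945 + 51 = 996$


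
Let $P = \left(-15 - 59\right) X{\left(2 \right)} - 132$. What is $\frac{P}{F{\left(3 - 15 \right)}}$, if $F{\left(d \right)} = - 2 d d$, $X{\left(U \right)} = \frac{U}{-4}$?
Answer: $\frac{95}{288} \approx 0.32986$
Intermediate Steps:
$X{\left(U \right)} = - \frac{U}{4}$ ($X{\left(U \right)} = U \left(- \frac{1}{4}\right) = - \frac{U}{4}$)
$F{\left(d \right)} = - 2 d^{2}$
$P = -95$ ($P = \left(-15 - 59\right) \left(\left(- \frac{1}{4}\right) 2\right) - 132 = \left(-74\right) \left(- \frac{1}{2}\right) - 132 = 37 - 132 = -95$)
$\frac{P}{F{\left(3 - 15 \right)}} = - \frac{95}{\left(-2\right) \left(3 - 15\right)^{2}} = - \frac{95}{\left(-2\right) \left(-12\right)^{2}} = - \frac{95}{\left(-2\right) 144} = - \frac{95}{-288} = \left(-95\right) \left(- \frac{1}{288}\right) = \frac{95}{288}$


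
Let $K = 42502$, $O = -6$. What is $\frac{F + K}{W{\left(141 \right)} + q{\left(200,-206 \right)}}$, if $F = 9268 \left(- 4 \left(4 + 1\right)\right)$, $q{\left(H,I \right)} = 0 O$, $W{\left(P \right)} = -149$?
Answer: $\frac{142858}{149} \approx 958.78$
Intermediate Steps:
$q{\left(H,I \right)} = 0$ ($q{\left(H,I \right)} = 0 \left(-6\right) = 0$)
$F = -185360$ ($F = 9268 \left(\left(-4\right) 5\right) = 9268 \left(-20\right) = -185360$)
$\frac{F + K}{W{\left(141 \right)} + q{\left(200,-206 \right)}} = \frac{-185360 + 42502}{-149 + 0} = - \frac{142858}{-149} = \left(-142858\right) \left(- \frac{1}{149}\right) = \frac{142858}{149}$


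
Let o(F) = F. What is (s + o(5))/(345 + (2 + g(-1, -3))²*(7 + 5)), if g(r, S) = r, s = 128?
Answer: 19/51 ≈ 0.37255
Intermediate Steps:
(s + o(5))/(345 + (2 + g(-1, -3))²*(7 + 5)) = (128 + 5)/(345 + (2 - 1)²*(7 + 5)) = 133/(345 + 1²*12) = 133/(345 + 1*12) = 133/(345 + 12) = 133/357 = 133*(1/357) = 19/51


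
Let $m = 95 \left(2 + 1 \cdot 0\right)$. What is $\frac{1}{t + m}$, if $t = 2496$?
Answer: $\frac{1}{2686} \approx 0.0003723$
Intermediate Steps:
$m = 190$ ($m = 95 \left(2 + 0\right) = 95 \cdot 2 = 190$)
$\frac{1}{t + m} = \frac{1}{2496 + 190} = \frac{1}{2686}$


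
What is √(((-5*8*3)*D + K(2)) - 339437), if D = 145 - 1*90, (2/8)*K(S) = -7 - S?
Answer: I*√346073 ≈ 588.28*I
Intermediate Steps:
K(S) = -28 - 4*S (K(S) = 4*(-7 - S) = -28 - 4*S)
D = 55 (D = 145 - 90 = 55)
√(((-5*8*3)*D + K(2)) - 339437) = √(((-5*8*3)*55 + (-28 - 4*2)) - 339437) = √((-40*3*55 + (-28 - 8)) - 339437) = √((-120*55 - 36) - 339437) = √((-6600 - 36) - 339437) = √(-6636 - 339437) = √(-346073) = I*√346073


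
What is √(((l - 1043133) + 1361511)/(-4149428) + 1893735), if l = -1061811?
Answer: √8151466011408874641/2074714 ≈ 1376.1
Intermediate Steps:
√(((l - 1043133) + 1361511)/(-4149428) + 1893735) = √(((-1061811 - 1043133) + 1361511)/(-4149428) + 1893735) = √((-2104944 + 1361511)*(-1/4149428) + 1893735) = √(-743433*(-1/4149428) + 1893735) = √(743433/4149428 + 1893735) = √(7857917777013/4149428) = √8151466011408874641/2074714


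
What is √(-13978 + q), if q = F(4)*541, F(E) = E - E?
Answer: I*√13978 ≈ 118.23*I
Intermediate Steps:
F(E) = 0
q = 0 (q = 0*541 = 0)
√(-13978 + q) = √(-13978 + 0) = √(-13978) = I*√13978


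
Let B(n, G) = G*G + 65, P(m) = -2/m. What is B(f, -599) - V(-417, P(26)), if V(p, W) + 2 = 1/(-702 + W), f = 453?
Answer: 3275388249/9127 ≈ 3.5887e+5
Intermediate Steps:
B(n, G) = 65 + G² (B(n, G) = G² + 65 = 65 + G²)
V(p, W) = -2 + 1/(-702 + W)
B(f, -599) - V(-417, P(26)) = (65 + (-599)²) - (1405 - (-4)/26)/(-702 - 2/26) = (65 + 358801) - (1405 - (-4)/26)/(-702 - 2*1/26) = 358866 - (1405 - 2*(-1/13))/(-702 - 1/13) = 358866 - (1405 + 2/13)/(-9127/13) = 358866 - (-13)*18267/(9127*13) = 358866 - 1*(-18267/9127) = 358866 + 18267/9127 = 3275388249/9127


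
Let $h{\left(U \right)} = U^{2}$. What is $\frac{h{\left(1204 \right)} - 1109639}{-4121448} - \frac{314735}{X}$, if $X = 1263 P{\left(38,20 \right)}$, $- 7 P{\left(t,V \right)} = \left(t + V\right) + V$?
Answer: $\frac{1507775843297}{67670054712} \approx 22.281$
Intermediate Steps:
$P{\left(t,V \right)} = - \frac{2 V}{7} - \frac{t}{7}$ ($P{\left(t,V \right)} = - \frac{\left(t + V\right) + V}{7} = - \frac{\left(V + t\right) + V}{7} = - \frac{t + 2 V}{7} = - \frac{2 V}{7} - \frac{t}{7}$)
$X = - \frac{98514}{7}$ ($X = 1263 \left(\left(- \frac{2}{7}\right) 20 - \frac{38}{7}\right) = 1263 \left(- \frac{40}{7} - \frac{38}{7}\right) = 1263 \left(- \frac{78}{7}\right) = - \frac{98514}{7} \approx -14073.0$)
$\frac{h{\left(1204 \right)} - 1109639}{-4121448} - \frac{314735}{X} = \frac{1204^{2} - 1109639}{-4121448} - \frac{314735}{- \frac{98514}{7}} = \left(1449616 - 1109639\right) \left(- \frac{1}{4121448}\right) - - \frac{2203145}{98514} = 339977 \left(- \frac{1}{4121448}\right) + \frac{2203145}{98514} = - \frac{339977}{4121448} + \frac{2203145}{98514} = \frac{1507775843297}{67670054712}$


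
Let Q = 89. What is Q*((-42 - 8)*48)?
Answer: -213600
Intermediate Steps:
Q*((-42 - 8)*48) = 89*((-42 - 8)*48) = 89*(-50*48) = 89*(-2400) = -213600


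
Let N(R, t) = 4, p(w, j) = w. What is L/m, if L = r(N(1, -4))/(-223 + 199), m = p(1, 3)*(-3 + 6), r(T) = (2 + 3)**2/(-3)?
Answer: 25/216 ≈ 0.11574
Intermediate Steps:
r(T) = -25/3 (r(T) = 5**2*(-1/3) = 25*(-1/3) = -25/3)
m = 3 (m = 1*(-3 + 6) = 1*3 = 3)
L = 25/72 (L = -25/(3*(-223 + 199)) = -25/3/(-24) = -25/3*(-1/24) = 25/72 ≈ 0.34722)
L/m = (25/72)/3 = (1/3)*(25/72) = 25/216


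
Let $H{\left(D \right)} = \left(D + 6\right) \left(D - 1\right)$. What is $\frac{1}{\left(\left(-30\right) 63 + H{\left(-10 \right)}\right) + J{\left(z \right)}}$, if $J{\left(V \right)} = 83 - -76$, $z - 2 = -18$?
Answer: $- \frac{1}{1687} \approx -0.00059277$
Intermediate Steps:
$H{\left(D \right)} = \left(-1 + D\right) \left(6 + D\right)$ ($H{\left(D \right)} = \left(6 + D\right) \left(-1 + D\right) = \left(-1 + D\right) \left(6 + D\right)$)
$z = -16$ ($z = 2 - 18 = -16$)
$J{\left(V \right)} = 159$ ($J{\left(V \right)} = 83 + 76 = 159$)
$\frac{1}{\left(\left(-30\right) 63 + H{\left(-10 \right)}\right) + J{\left(z \right)}} = \frac{1}{\left(\left(-30\right) 63 + \left(-6 + \left(-10\right)^{2} + 5 \left(-10\right)\right)\right) + 159} = \frac{1}{\left(-1890 - -44\right) + 159} = \frac{1}{\left(-1890 + 44\right) + 159} = \frac{1}{-1846 + 159} = \frac{1}{-1687} = - \frac{1}{1687}$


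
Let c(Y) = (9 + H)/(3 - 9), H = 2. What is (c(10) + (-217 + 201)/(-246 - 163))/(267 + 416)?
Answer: -4403/1676082 ≈ -0.0026270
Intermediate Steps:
c(Y) = -11/6 (c(Y) = (9 + 2)/(3 - 9) = 11/(-6) = 11*(-⅙) = -11/6)
(c(10) + (-217 + 201)/(-246 - 163))/(267 + 416) = (-11/6 + (-217 + 201)/(-246 - 163))/(267 + 416) = (-11/6 - 16/(-409))/683 = (-11/6 - 16*(-1/409))*(1/683) = (-11/6 + 16/409)*(1/683) = -4403/2454*1/683 = -4403/1676082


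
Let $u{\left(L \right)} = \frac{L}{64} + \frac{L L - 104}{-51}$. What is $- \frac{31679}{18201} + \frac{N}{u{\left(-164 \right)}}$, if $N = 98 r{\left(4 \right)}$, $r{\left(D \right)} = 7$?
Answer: $- \frac{1402036709}{461195139} \approx -3.04$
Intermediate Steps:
$u{\left(L \right)} = \frac{104}{51} - \frac{L^{2}}{51} + \frac{L}{64}$ ($u{\left(L \right)} = L \frac{1}{64} + \left(L^{2} - 104\right) \left(- \frac{1}{51}\right) = \frac{L}{64} + \left(-104 + L^{2}\right) \left(- \frac{1}{51}\right) = \frac{L}{64} - \left(- \frac{104}{51} + \frac{L^{2}}{51}\right) = \frac{104}{51} - \frac{L^{2}}{51} + \frac{L}{64}$)
$N = 686$ ($N = 98 \cdot 7 = 686$)
$- \frac{31679}{18201} + \frac{N}{u{\left(-164 \right)}} = - \frac{31679}{18201} + \frac{686}{\frac{104}{51} - \frac{\left(-164\right)^{2}}{51} + \frac{1}{64} \left(-164\right)} = \left(-31679\right) \frac{1}{18201} + \frac{686}{\frac{104}{51} - \frac{26896}{51} - \frac{41}{16}} = - \frac{31679}{18201} + \frac{686}{\frac{104}{51} - \frac{26896}{51} - \frac{41}{16}} = - \frac{31679}{18201} + \frac{686}{- \frac{25339}{48}} = - \frac{31679}{18201} + 686 \left(- \frac{48}{25339}\right) = - \frac{31679}{18201} - \frac{32928}{25339} = - \frac{1402036709}{461195139}$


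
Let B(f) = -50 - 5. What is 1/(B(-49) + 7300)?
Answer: 1/7245 ≈ 0.00013803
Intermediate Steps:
B(f) = -55
1/(B(-49) + 7300) = 1/(-55 + 7300) = 1/7245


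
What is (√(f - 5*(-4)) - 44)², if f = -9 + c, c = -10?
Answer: 1849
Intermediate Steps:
f = -19 (f = -9 - 10 = -19)
(√(f - 5*(-4)) - 44)² = (√(-19 - 5*(-4)) - 44)² = (√(-19 + 20) - 44)² = (√1 - 44)² = (1 - 44)² = (-43)² = 1849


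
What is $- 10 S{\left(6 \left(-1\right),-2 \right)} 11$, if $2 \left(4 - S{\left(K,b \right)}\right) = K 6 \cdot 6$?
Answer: $-12320$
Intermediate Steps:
$S{\left(K,b \right)} = 4 - 18 K$ ($S{\left(K,b \right)} = 4 - \frac{K 6 \cdot 6}{2} = 4 - \frac{6 K 6}{2} = 4 - \frac{36 K}{2} = 4 - 18 K$)
$- 10 S{\left(6 \left(-1\right),-2 \right)} 11 = - 10 \left(4 - 18 \cdot 6 \left(-1\right)\right) 11 = - 10 \left(4 - -108\right) 11 = - 10 \left(4 + 108\right) 11 = \left(-10\right) 112 \cdot 11 = \left(-1120\right) 11 = -12320$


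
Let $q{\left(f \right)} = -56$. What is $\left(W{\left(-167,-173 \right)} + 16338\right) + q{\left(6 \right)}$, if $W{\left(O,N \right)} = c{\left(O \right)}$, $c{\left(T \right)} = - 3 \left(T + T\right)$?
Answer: $17284$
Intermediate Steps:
$c{\left(T \right)} = - 6 T$ ($c{\left(T \right)} = - 3 \cdot 2 T = - 6 T$)
$W{\left(O,N \right)} = - 6 O$
$\left(W{\left(-167,-173 \right)} + 16338\right) + q{\left(6 \right)} = \left(\left(-6\right) \left(-167\right) + 16338\right) - 56 = \left(1002 + 16338\right) - 56 = 17340 - 56 = 17284$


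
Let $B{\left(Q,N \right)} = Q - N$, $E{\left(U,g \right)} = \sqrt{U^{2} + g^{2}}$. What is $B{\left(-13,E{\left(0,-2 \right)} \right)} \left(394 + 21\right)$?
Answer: $-6225$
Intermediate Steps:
$B{\left(-13,E{\left(0,-2 \right)} \right)} \left(394 + 21\right) = \left(-13 - \sqrt{0^{2} + \left(-2\right)^{2}}\right) \left(394 + 21\right) = \left(-13 - \sqrt{0 + 4}\right) 415 = \left(-13 - \sqrt{4}\right) 415 = \left(-13 - 2\right) 415 = \left(-15\right) 415 = -6225$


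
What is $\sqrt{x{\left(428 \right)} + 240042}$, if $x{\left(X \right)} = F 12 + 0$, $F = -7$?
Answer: $3 \sqrt{26662} \approx 489.85$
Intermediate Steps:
$x{\left(X \right)} = -84$ ($x{\left(X \right)} = \left(-7\right) 12 + 0 = -84 + 0 = -84$)
$\sqrt{x{\left(428 \right)} + 240042} = \sqrt{-84 + 240042} = \sqrt{239958} = 3 \sqrt{26662}$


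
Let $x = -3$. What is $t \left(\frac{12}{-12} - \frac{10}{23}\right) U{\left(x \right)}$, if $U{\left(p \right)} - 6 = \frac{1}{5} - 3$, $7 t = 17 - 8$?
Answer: $- \frac{4752}{805} \approx -5.9031$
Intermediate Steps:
$t = \frac{9}{7}$ ($t = \frac{17 - 8}{7} = \frac{1}{7} \cdot 9 = \frac{9}{7} \approx 1.2857$)
$U{\left(p \right)} = \frac{16}{5}$ ($U{\left(p \right)} = 6 + \left(\frac{1}{5} - 3\right) = 6 - \frac{14}{5} = \frac{16}{5}$)
$t \left(\frac{12}{-12} - \frac{10}{23}\right) U{\left(x \right)} = \frac{9 \left(\frac{12}{-12} - \frac{10}{23}\right)}{7} \cdot \frac{16}{5} = \frac{9 \left(12 \left(- \frac{1}{12}\right) - \frac{10}{23}\right)}{7} \cdot \frac{16}{5} = \frac{9 \left(-1 - \frac{10}{23}\right)}{7} \cdot \frac{16}{5} = \frac{9}{7} \left(- \frac{33}{23}\right) \frac{16}{5} = \left(- \frac{297}{161}\right) \frac{16}{5} = - \frac{4752}{805}$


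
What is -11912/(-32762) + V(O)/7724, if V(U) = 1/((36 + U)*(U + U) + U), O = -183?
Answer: 2466696213517/6784242848436 ≈ 0.36359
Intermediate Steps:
V(U) = 1/(U + 2*U*(36 + U)) (V(U) = 1/((36 + U)*(2*U) + U) = 1/(2*U*(36 + U) + U) = 1/(U + 2*U*(36 + U)))
-11912/(-32762) + V(O)/7724 = -11912/(-32762) + (1/((-183)*(73 + 2*(-183))))/7724 = -11912*(-1/32762) - 1/(183*(73 - 366))*(1/7724) = 5956/16381 - 1/183/(-293)*(1/7724) = 5956/16381 - 1/183*(-1/293)*(1/7724) = 5956/16381 + (1/53619)*(1/7724) = 5956/16381 + 1/414153156 = 2466696213517/6784242848436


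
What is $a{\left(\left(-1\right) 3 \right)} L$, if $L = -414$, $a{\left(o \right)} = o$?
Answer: $1242$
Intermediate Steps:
$a{\left(\left(-1\right) 3 \right)} L = \left(-1\right) 3 \left(-414\right) = \left(-3\right) \left(-414\right) = 1242$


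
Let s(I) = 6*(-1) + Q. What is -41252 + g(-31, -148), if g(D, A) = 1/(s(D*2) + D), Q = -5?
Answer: -1732585/42 ≈ -41252.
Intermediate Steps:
s(I) = -11 (s(I) = 6*(-1) - 5 = -6 - 5 = -11)
g(D, A) = 1/(-11 + D)
-41252 + g(-31, -148) = -41252 + 1/(-11 - 31) = -41252 + 1/(-42) = -41252 - 1/42 = -1732585/42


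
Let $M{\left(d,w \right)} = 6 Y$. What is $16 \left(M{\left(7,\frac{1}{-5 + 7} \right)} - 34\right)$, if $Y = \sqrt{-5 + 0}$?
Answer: $-544 + 96 i \sqrt{5} \approx -544.0 + 214.66 i$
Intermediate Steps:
$Y = i \sqrt{5}$ ($Y = \sqrt{-5} = i \sqrt{5} \approx 2.2361 i$)
$M{\left(d,w \right)} = 6 i \sqrt{5}$
$16 \left(M{\left(7,\frac{1}{-5 + 7} \right)} - 34\right) = 16 \left(6 i \sqrt{5} - 34\right) = 16 \left(-34 + 6 i \sqrt{5}\right) = -544 + 96 i \sqrt{5}$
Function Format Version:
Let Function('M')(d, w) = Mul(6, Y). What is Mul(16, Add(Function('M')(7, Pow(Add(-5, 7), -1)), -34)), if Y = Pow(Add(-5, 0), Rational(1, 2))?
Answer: Add(-544, Mul(96, I, Pow(5, Rational(1, 2)))) ≈ Add(-544.00, Mul(214.66, I))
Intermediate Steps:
Y = Mul(I, Pow(5, Rational(1, 2))) (Y = Pow(-5, Rational(1, 2)) = Mul(I, Pow(5, Rational(1, 2))) ≈ Mul(2.2361, I))
Function('M')(d, w) = Mul(6, I, Pow(5, Rational(1, 2))) (Function('M')(d, w) = Mul(6, Mul(I, Pow(5, Rational(1, 2)))) = Mul(6, I, Pow(5, Rational(1, 2))))
Mul(16, Add(Function('M')(7, Pow(Add(-5, 7), -1)), -34)) = Mul(16, Add(Mul(6, I, Pow(5, Rational(1, 2))), -34)) = Mul(16, Add(-34, Mul(6, I, Pow(5, Rational(1, 2))))) = Add(-544, Mul(96, I, Pow(5, Rational(1, 2))))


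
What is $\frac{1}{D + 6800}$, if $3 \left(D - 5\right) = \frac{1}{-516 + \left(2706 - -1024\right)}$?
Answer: $\frac{9642}{65613811} \approx 0.00014695$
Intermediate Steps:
$D = \frac{48211}{9642}$ ($D = 5 + \frac{1}{3 \left(-516 + \left(2706 - -1024\right)\right)} = 5 + \frac{1}{3 \left(-516 + \left(2706 + 1024\right)\right)} = 5 + \frac{1}{3 \left(-516 + 3730\right)} = 5 + \frac{1}{3 \cdot 3214} = 5 + \frac{1}{3} \cdot \frac{1}{3214} = 5 + \frac{1}{9642} = \frac{48211}{9642} \approx 5.0001$)
$\frac{1}{D + 6800} = \frac{1}{\frac{48211}{9642} + 6800} = \frac{1}{\frac{65613811}{9642}} = \frac{9642}{65613811}$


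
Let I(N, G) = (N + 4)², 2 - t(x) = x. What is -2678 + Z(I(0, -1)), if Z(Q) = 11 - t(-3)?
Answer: -2672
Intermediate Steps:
t(x) = 2 - x
I(N, G) = (4 + N)²
Z(Q) = 6 (Z(Q) = 11 - (2 - 1*(-3)) = 11 - (2 + 3) = 11 - 1*5 = 11 - 5 = 6)
-2678 + Z(I(0, -1)) = -2678 + 6 = -2672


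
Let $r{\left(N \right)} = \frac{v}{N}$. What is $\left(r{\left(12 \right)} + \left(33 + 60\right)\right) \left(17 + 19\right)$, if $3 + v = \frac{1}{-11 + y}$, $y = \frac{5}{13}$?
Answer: $\frac{153581}{46} \approx 3338.7$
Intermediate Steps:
$y = \frac{5}{13}$ ($y = 5 \cdot \frac{1}{13} = \frac{5}{13} \approx 0.38462$)
$v = - \frac{427}{138}$ ($v = -3 + \frac{1}{-11 + \frac{5}{13}} = -3 + \frac{1}{- \frac{138}{13}} = -3 - \frac{13}{138} = - \frac{427}{138} \approx -3.0942$)
$r{\left(N \right)} = - \frac{427}{138 N}$
$\left(r{\left(12 \right)} + \left(33 + 60\right)\right) \left(17 + 19\right) = \left(- \frac{427}{138 \cdot 12} + \left(33 + 60\right)\right) \left(17 + 19\right) = \left(\left(- \frac{427}{138}\right) \frac{1}{12} + 93\right) 36 = \left(- \frac{427}{1656} + 93\right) 36 = \frac{153581}{1656} \cdot 36 = \frac{153581}{46}$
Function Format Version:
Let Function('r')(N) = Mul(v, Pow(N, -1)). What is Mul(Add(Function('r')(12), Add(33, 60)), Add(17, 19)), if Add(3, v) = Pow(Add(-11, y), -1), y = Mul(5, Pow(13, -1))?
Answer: Rational(153581, 46) ≈ 3338.7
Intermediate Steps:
y = Rational(5, 13) (y = Mul(5, Rational(1, 13)) = Rational(5, 13) ≈ 0.38462)
v = Rational(-427, 138) (v = Add(-3, Pow(Add(-11, Rational(5, 13)), -1)) = Add(-3, Pow(Rational(-138, 13), -1)) = Add(-3, Rational(-13, 138)) = Rational(-427, 138) ≈ -3.0942)
Function('r')(N) = Mul(Rational(-427, 138), Pow(N, -1))
Mul(Add(Function('r')(12), Add(33, 60)), Add(17, 19)) = Mul(Add(Mul(Rational(-427, 138), Pow(12, -1)), Add(33, 60)), Add(17, 19)) = Mul(Add(Mul(Rational(-427, 138), Rational(1, 12)), 93), 36) = Mul(Add(Rational(-427, 1656), 93), 36) = Mul(Rational(153581, 1656), 36) = Rational(153581, 46)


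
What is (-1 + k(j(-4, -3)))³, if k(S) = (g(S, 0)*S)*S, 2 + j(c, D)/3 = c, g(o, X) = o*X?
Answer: -1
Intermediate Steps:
g(o, X) = X*o
j(c, D) = -6 + 3*c
k(S) = 0 (k(S) = ((0*S)*S)*S = (0*S)*S = 0*S = 0)
(-1 + k(j(-4, -3)))³ = (-1 + 0)³ = (-1)³ = -1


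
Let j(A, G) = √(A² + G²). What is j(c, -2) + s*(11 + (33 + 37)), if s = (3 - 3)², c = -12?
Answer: 2*√37 ≈ 12.166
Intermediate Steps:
s = 0 (s = 0² = 0)
j(c, -2) + s*(11 + (33 + 37)) = √((-12)² + (-2)²) + 0*(11 + (33 + 37)) = √(144 + 4) + 0*(11 + 70) = √148 + 0*81 = 2*√37 + 0 = 2*√37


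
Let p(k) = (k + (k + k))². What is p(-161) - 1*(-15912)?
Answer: 249201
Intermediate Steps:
p(k) = 9*k² (p(k) = (k + 2*k)² = (3*k)² = 9*k²)
p(-161) - 1*(-15912) = 9*(-161)² - 1*(-15912) = 9*25921 + 15912 = 233289 + 15912 = 249201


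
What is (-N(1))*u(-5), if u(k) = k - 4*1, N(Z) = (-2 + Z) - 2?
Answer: -27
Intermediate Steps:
N(Z) = -4 + Z
u(k) = -4 + k (u(k) = k - 4 = -4 + k)
(-N(1))*u(-5) = (-(-4 + 1))*(-4 - 5) = -1*(-3)*(-9) = 3*(-9) = -27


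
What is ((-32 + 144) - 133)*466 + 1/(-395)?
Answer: -3865471/395 ≈ -9786.0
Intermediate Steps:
((-32 + 144) - 133)*466 + 1/(-395) = (112 - 133)*466 - 1/395 = -21*466 - 1/395 = -9786 - 1/395 = -3865471/395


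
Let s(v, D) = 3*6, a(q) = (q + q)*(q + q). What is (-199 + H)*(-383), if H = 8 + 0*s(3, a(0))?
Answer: 73153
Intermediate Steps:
a(q) = 4*q**2 (a(q) = (2*q)*(2*q) = 4*q**2)
s(v, D) = 18
H = 8 (H = 8 + 0*18 = 8 + 0 = 8)
(-199 + H)*(-383) = (-199 + 8)*(-383) = -191*(-383) = 73153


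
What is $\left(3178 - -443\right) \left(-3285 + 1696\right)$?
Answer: $-5753769$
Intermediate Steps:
$\left(3178 - -443\right) \left(-3285 + 1696\right) = \left(3178 + \left(-240 + 683\right)\right) \left(-1589\right) = \left(3178 + 443\right) \left(-1589\right) = 3621 \left(-1589\right) = -5753769$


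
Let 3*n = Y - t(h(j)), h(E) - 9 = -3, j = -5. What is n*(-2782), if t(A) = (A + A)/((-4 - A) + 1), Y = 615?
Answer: -5143918/9 ≈ -5.7155e+5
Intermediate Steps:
h(E) = 6 (h(E) = 9 - 3 = 6)
t(A) = 2*A/(-3 - A) (t(A) = (2*A)/(-3 - A) = 2*A/(-3 - A))
n = 1849/9 (n = (615 - (-2)*6/(3 + 6))/3 = (615 - (-2)*6/9)/3 = (615 - 1*(-4/3))/3 = (615 + 4/3)/3 = (⅓)*(1849/3) = 1849/9 ≈ 205.44)
n*(-2782) = (1849/9)*(-2782) = -5143918/9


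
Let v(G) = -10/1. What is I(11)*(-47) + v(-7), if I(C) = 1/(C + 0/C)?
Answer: -157/11 ≈ -14.273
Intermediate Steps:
v(G) = -10 (v(G) = -10*1 = -10)
I(C) = 1/C (I(C) = 1/(C + 0) = 1/C)
I(11)*(-47) + v(-7) = -47/11 - 10 = -157/11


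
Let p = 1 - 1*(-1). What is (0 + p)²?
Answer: 4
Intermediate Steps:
p = 2 (p = 1 + 1 = 2)
(0 + p)² = (0 + 2)² = 2² = 4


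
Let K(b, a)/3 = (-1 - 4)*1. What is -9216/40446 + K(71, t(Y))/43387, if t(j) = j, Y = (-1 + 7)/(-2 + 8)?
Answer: -22247849/97490589 ≈ -0.22821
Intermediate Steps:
Y = 1 (Y = 6/6 = 6*(1/6) = 1)
K(b, a) = -15 (K(b, a) = 3*((-1 - 4)*1) = 3*(-5*1) = 3*(-5) = -15)
-9216/40446 + K(71, t(Y))/43387 = -9216/40446 - 15/43387 = -9216*1/40446 - 15*1/43387 = -512/2247 - 15/43387 = -22247849/97490589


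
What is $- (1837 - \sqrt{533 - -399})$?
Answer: $-1837 + 2 \sqrt{233} \approx -1806.5$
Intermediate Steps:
$- (1837 - \sqrt{533 - -399}) = - (1837 - \sqrt{533 + \left(-170 + 569\right)}) = - (1837 - \sqrt{533 + 399}) = - (1837 - \sqrt{932}) = - (1837 - 2 \sqrt{233}) = -1837 + 2 \sqrt{233}$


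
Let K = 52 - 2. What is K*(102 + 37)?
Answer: 6950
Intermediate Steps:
K = 50
K*(102 + 37) = 50*(102 + 37) = 50*139 = 6950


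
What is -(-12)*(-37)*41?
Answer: -18204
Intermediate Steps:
-(-12)*(-37)*41 = -12*37*41 = -444*41 = -18204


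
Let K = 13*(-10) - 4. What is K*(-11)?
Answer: 1474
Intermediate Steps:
K = -134 (K = -130 - 4 = -134)
K*(-11) = -134*(-11) = 1474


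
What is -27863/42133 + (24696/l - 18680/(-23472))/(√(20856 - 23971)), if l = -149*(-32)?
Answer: -27863/42133 - 5224459*I*√3115/2723544180 ≈ -0.66131 - 0.10706*I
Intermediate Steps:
l = 4768
-27863/42133 + (24696/l - 18680/(-23472))/(√(20856 - 23971)) = -27863/42133 + (24696/4768 - 18680/(-23472))/(√(20856 - 23971)) = -27863*1/42133 + (24696*(1/4768) - 18680*(-1/23472))/(√(-3115)) = -27863/42133 + (3087/596 + 2335/2934)/((I*√3115)) = -27863/42133 + 5224459*(-I*√3115/3115)/874332 = -27863/42133 - 5224459*I*√3115/2723544180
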